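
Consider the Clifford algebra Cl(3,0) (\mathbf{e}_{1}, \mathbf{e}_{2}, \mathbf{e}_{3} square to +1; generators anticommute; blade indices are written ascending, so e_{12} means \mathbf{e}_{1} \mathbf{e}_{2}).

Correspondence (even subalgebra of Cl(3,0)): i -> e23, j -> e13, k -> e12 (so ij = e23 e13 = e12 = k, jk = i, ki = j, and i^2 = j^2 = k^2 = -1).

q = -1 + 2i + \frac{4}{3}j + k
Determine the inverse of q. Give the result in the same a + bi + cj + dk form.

In blades: q = -1 + e_{12} + \frac{4}{3} e_{13} + 2 e_{23}.
With qbar = -1 - e_{12} - \frac{4}{3} e_{13} - 2 e_{23} (scalar fixed, mapped units negated), q qbar = \frac{70}{9} (the sum of squared coefficients), so q^-1 = qbar / (\frac{70}{9}) = -\frac{9}{70} - \frac{9}{70} e_{12} - \frac{6}{35} e_{13} - \frac{9}{35} e_{23}; translating back:
Answer: -\frac{9}{70} - \frac{9}{35}i - \frac{6}{35}j - \frac{9}{70}k


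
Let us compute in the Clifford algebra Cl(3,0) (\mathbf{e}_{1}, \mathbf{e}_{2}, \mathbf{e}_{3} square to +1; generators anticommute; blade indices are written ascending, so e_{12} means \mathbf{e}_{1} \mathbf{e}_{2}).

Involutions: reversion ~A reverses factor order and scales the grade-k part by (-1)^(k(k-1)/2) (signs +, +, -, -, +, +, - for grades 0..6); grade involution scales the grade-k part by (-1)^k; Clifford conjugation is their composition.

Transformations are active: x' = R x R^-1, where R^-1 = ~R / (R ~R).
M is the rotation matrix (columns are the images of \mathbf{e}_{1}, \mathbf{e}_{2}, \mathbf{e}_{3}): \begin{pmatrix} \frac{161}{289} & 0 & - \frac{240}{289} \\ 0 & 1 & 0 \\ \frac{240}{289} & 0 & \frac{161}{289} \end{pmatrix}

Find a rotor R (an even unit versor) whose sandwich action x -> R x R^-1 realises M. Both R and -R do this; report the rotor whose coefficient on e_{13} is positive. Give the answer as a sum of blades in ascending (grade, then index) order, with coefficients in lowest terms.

Method: write R = a + b12*e_{12} + b13*e_{13} + b23*e_{23} with a^2 + b12^2 + b13^2 + b23^2 = 1 (so R^-1 = ~R). Expanding the columns R e_j ~R gives tr M = 4a^2 - 1 and, from the antisymmetric part, M21 - M12 = -4a*b12, M13 - M31 = 4a*b13, M32 - M23 = -4a*b23.
Here tr M = \frac{611}{289}, so a^2 = (1 + tr M)/4 = \frac{225}{289} and a = ±\frac{15}{17}. Taking a = \frac{15}{17}: M21 - M12 = 0, M13 - M31 = -\frac{480}{289}, M32 - M23 = 0, giving b12 = 0, b13 = -\frac{8}{17}, b23 = 0, i.e. R = \frac{15}{17} - \frac{8}{17} e_{13}.
Its e_{13} coefficient is negative, so report the other preimage -R.
Answer: -\frac{15}{17} + \frac{8}{17} e_{13}. Sheet selection: the two-to-one cover makes ±R indistinguishable at the matrix level (trace \frac{611}{289}), so uniqueness comes from the required sign on e_{13}.


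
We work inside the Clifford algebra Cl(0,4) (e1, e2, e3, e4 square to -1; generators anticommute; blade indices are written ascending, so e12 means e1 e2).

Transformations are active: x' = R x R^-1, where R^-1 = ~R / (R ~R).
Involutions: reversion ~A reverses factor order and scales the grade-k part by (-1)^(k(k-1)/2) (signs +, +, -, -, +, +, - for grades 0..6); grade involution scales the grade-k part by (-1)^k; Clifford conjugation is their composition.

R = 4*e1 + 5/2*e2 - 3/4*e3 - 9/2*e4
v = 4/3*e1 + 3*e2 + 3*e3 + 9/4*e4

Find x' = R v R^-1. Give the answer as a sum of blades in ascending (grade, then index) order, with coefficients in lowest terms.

~R = 4*e1 + 5/2*e2 - 3/4*e3 - 9/2*e4, and R ~R = -689/16, so R^-1 = ~R / (-689/16).
R v = -11/24 + 26/3*e12 + 13*e13 + 15*e14 + 39/4*e23 + 153/8*e24 + 189/16*e34
Answer: -860/689*e1 - 6091/2067*e2 - 2078/689*e3 - 6465/2756*e4


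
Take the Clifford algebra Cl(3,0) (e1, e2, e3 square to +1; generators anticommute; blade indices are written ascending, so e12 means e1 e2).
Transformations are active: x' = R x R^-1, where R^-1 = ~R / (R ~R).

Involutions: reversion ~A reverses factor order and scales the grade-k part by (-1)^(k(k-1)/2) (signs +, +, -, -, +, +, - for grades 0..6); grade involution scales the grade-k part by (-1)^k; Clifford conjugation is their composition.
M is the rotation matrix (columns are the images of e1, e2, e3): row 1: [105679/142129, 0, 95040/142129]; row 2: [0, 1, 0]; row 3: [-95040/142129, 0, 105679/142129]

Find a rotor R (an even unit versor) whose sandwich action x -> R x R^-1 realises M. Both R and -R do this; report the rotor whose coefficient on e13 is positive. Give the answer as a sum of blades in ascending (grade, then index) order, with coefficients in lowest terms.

Method: write R = a + b12*e12 + b13*e13 + b23*e23 with a^2 + b12^2 + b13^2 + b23^2 = 1 (so R^-1 = ~R). Expanding the columns R e_j ~R gives tr M = 4a^2 - 1 and, from the antisymmetric part, M21 - M12 = -4a*b12, M13 - M31 = 4a*b13, M32 - M23 = -4a*b23.
Here tr M = 353487/142129, so a^2 = (1 + tr M)/4 = 123904/142129 and a = ±352/377. Taking a = 352/377: M21 - M12 = 0, M13 - M31 = 190080/142129, M32 - M23 = 0, giving b12 = 0, b13 = 135/377, b23 = 0, i.e. R = 352/377 + 135/377*e13.
Its e13 coefficient is already positive.
Answer: 352/377 + 135/377*e13. Recall the cover is two-to-one: with M of trace 353487/142129, both preimages act alike, and the stated e13 sign chooses the sheet.


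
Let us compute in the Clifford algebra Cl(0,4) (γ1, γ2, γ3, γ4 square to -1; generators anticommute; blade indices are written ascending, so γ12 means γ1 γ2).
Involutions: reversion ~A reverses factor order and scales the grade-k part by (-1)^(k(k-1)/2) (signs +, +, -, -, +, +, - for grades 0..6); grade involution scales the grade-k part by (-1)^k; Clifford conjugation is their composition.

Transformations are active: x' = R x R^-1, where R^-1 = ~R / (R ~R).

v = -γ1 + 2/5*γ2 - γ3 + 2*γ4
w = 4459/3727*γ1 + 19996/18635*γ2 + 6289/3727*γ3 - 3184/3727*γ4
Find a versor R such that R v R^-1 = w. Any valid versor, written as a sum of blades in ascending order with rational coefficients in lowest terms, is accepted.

Reasoning: v^2 = w^2 = -154/25 since conjugation preserves the quadratic form; R = v + w = 732/3727*γ1 + 5490/3727*γ2 + 2562/3727*γ3 + 4270/3727*γ4 is then valid when invertible, keeping its own part and reversing (v - w)/2.
Answer: 732/3727*γ1 + 5490/3727*γ2 + 2562/3727*γ3 + 4270/3727*γ4


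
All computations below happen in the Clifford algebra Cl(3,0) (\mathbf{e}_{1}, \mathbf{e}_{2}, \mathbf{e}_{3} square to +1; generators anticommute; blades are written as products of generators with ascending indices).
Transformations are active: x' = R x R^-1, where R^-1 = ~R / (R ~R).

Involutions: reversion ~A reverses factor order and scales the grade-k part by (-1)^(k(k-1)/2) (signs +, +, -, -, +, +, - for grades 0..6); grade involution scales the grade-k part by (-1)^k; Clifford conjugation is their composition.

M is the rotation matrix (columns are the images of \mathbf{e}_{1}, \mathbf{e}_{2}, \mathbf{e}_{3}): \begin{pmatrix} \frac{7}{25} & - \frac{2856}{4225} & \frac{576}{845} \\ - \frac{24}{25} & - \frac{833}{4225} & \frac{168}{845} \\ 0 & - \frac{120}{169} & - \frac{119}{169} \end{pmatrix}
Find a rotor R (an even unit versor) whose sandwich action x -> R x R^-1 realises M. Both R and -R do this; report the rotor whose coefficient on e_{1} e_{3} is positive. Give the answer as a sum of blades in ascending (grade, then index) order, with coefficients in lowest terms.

Method: write R = a + b12*e_{1} e_{2} + b13*e_{1} e_{3} + b23*e_{2} e_{3} with a^2 + b12^2 + b13^2 + b23^2 = 1 (so R^-1 = ~R). Expanding the columns R e_j ~R gives tr M = 4a^2 - 1 and, from the antisymmetric part, M21 - M12 = -4a*b12, M13 - M31 = 4a*b13, M32 - M23 = -4a*b23.
Here tr M = -\frac{105}{169}, so a^2 = (1 + tr M)/4 = \frac{16}{169} and a = ±\frac{4}{13}. Taking a = \frac{4}{13}: M21 - M12 = -\frac{48}{169}, M13 - M31 = \frac{576}{845}, M32 - M23 = -\frac{768}{845}, giving b12 = \frac{3}{13}, b13 = \frac{36}{65}, b23 = \frac{48}{65}, i.e. R = \frac{4}{13} + \frac{3}{13} e_{1} e_{2} + \frac{36}{65} e_{1} e_{3} + \frac{48}{65} e_{2} e_{3}.
Its e_{1} e_{3} coefficient is already positive.
Answer: \frac{4}{13} + \frac{3}{13} e_{1} e_{2} + \frac{36}{65} e_{1} e_{3} + \frac{48}{65} e_{2} e_{3}. Key observation: the double cover Spin(3) -> SO(3) sends R and -R to the same matrix (trace -\frac{105}{169} here), so the stated sign of the e_{1} e_{3} coefficient is what selects one sheet.


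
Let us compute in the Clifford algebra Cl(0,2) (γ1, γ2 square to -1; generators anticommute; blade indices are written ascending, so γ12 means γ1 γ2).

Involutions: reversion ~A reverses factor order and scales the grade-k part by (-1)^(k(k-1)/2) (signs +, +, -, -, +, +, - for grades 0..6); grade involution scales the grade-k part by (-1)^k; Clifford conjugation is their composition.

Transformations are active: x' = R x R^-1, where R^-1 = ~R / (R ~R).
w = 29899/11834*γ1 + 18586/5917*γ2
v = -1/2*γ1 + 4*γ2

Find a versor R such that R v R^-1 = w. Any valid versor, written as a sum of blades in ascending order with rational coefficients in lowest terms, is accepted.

Equal squares first: v^2 = w^2 = -65/4. Then v + w = 11991/5917*γ1 + 42254/5917*γ2 is a versor taking v to w, provided it is invertible.
Answer: 11991/5917*γ1 + 42254/5917*γ2


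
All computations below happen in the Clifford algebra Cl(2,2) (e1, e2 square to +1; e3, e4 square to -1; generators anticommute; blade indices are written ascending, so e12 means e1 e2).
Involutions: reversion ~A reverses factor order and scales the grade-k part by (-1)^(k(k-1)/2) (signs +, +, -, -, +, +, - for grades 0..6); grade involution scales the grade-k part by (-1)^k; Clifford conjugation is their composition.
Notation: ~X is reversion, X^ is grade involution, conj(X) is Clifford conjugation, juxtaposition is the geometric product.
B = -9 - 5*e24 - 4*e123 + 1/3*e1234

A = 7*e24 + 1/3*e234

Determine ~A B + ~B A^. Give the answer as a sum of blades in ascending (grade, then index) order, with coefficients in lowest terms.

first term: 35 - 1/9*e1 - 5/3*e3 + 7/3*e13 - 4/3*e14 + 63*e24 + 28*e134 + 3*e234
second term: 35 + 1/9*e1 + 5/3*e3 - 7/3*e13 - 4/3*e14 - 63*e24 - 28*e134 + 3*e234
Answer: 70 - 8/3*e14 + 6*e234


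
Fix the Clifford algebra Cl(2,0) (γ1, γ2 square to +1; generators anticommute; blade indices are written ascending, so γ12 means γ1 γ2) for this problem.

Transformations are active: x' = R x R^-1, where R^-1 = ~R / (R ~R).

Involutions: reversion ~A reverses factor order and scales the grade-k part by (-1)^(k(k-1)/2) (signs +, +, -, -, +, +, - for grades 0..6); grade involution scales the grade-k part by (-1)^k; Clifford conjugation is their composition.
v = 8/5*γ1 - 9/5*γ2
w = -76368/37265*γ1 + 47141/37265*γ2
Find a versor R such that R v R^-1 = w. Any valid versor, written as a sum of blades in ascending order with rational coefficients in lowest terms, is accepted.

Here q(v) = q(w) = 29/5; the classical choice R = v + w = -16744/37265*γ1 - 19936/37265*γ2 then realises v -> w under the sandwich.
Answer: -16744/37265*γ1 - 19936/37265*γ2


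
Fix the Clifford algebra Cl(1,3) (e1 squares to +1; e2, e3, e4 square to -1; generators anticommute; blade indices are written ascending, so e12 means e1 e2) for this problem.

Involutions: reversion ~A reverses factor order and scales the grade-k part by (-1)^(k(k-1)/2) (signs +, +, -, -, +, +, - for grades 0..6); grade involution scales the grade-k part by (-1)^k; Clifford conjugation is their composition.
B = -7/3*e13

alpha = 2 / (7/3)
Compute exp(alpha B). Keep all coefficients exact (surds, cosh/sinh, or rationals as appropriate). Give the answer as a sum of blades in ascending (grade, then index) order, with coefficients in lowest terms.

B^2 = (-7/3)^2*(e13)^2 = 49/9*(+1) = 49/9 (a basis 2-blade squares to minus the product of its generators' squares).
B^2 = 49/9 — B^2 > 0, so the exponential closes hyperbolically: l = 7/3, alpha*l = 2, so exp(alpha B) = cosh(2) + (sinh(2)/(7/3))*B = cosh(2) + (3*sinh(2)/7)*B.
Answer: cosh(2) - sinh(2)*e13


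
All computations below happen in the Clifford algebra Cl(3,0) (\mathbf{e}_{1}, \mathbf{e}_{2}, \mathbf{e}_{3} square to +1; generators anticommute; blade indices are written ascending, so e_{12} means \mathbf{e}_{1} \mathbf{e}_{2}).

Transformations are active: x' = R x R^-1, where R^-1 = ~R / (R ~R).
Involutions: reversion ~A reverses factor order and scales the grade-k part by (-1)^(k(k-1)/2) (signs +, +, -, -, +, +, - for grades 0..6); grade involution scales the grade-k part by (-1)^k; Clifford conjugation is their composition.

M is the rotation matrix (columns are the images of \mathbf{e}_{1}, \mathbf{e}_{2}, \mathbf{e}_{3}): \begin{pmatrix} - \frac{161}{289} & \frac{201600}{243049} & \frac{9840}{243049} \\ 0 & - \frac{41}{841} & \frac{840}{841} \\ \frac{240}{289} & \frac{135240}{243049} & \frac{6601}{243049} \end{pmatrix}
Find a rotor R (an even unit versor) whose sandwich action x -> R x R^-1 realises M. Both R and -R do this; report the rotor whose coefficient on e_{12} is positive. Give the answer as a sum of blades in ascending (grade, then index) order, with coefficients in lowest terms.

Method: write R = a + b12*e_{12} + b13*e_{13} + b23*e_{23} with a^2 + b12^2 + b13^2 + b23^2 = 1 (so R^-1 = ~R). Expanding the columns R e_j ~R gives tr M = 4a^2 - 1 and, from the antisymmetric part, M21 - M12 = -4a*b12, M13 - M31 = 4a*b13, M32 - M23 = -4a*b23.
Here tr M = -\frac{140649}{243049}, so a^2 = (1 + tr M)/4 = \frac{25600}{243049} and a = ±\frac{160}{493}. Taking a = \frac{160}{493}: M21 - M12 = -\frac{201600}{243049}, M13 - M31 = -\frac{192000}{243049}, M32 - M23 = -\frac{107520}{243049}, giving b12 = \frac{315}{493}, b13 = -\frac{300}{493}, b23 = \frac{168}{493}, i.e. R = \frac{160}{493} + \frac{315}{493} e_{12} - \frac{300}{493} e_{13} + \frac{168}{493} e_{23}.
Its e_{12} coefficient is already positive.
Answer: \frac{160}{493} + \frac{315}{493} e_{12} - \frac{300}{493} e_{13} + \frac{168}{493} e_{23}. Sheet selection: the two-to-one cover makes ±R indistinguishable at the matrix level (trace -\frac{140649}{243049}), so uniqueness comes from the required sign on e_{12}.


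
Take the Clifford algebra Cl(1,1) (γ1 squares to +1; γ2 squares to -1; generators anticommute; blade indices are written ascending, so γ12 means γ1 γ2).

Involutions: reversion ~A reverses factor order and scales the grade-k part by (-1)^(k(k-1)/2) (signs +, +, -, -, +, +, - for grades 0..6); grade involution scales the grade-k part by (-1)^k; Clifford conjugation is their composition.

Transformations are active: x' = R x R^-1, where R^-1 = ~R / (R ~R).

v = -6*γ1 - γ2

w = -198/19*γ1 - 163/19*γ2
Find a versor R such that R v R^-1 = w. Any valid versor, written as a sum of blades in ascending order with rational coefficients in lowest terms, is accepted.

A norm check does it: q(v) = q(w) = 35, hence R = v + w = -312/19*γ1 - 182/19*γ2 realises the map — parallel part kept, (v - w)/2 negated, v carried to w.
Answer: -312/19*γ1 - 182/19*γ2


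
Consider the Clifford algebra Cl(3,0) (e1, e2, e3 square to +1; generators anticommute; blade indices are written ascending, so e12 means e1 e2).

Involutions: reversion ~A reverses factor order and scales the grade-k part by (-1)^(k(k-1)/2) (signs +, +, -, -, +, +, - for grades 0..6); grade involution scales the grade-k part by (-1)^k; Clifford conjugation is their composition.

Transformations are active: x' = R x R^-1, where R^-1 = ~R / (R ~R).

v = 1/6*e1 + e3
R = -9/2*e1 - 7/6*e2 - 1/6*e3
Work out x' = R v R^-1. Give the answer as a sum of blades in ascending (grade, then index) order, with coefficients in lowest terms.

~R = -9/2*e1 - 7/6*e2 - 1/6*e3, and R ~R = 779/36, so R^-1 = ~R / (779/36).
R v = -11/12 + 7/36*e12 - 161/36*e13 - 7/6*e23
Answer: 1003/4674*e1 + 77/779*e2 - 768/779*e3


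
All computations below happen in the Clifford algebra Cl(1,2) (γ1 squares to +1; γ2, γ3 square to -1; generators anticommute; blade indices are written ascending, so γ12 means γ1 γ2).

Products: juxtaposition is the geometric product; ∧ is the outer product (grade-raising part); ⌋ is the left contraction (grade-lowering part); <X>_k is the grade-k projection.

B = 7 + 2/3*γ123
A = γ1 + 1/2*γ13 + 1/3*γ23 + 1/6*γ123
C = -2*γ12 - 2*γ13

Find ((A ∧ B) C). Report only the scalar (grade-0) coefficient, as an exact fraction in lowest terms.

step 1: 7*γ1 + 7/2*γ13 + 7/3*γ23 + 7/6*γ123
step 2: -7 - 35/3*γ2 - 49/3*γ3 + 14/3*γ12 - 14/3*γ13 - 7*γ23
Answer: -7


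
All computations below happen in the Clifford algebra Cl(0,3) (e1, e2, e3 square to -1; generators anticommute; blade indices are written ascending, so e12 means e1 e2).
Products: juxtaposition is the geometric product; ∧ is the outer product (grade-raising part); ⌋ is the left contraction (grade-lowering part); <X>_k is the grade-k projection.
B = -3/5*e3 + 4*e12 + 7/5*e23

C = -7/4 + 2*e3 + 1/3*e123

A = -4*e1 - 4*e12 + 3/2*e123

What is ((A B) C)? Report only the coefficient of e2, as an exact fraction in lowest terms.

step 1: 16 - 21/10*e1 + 16*e2 - 6*e3 + 9/10*e12 + 8*e13 - 16/5*e123
step 2: -256/15 - 493/40*e1 - 76/3*e2 + 211/5*e3 + 273/40*e12 - 193/15*e13 + 327/10*e23 + 191/15*e123
Answer: -76/3


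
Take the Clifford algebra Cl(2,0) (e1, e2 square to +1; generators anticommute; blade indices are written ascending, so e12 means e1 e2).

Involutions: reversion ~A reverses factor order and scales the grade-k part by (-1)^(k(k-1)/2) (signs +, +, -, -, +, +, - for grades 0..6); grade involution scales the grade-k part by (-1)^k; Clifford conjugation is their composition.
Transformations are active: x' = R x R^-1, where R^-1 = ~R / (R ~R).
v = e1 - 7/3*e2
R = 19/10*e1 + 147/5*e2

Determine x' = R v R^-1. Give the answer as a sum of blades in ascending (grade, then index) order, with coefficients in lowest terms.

~R = 19/10*e1 + 147/5*e2, and R ~R = 86797/100, so R^-1 = ~R / (86797/100).
R v = -667/10 - 203/6*e12
Answer: -3867/2993*e1 - 19621/8979*e2


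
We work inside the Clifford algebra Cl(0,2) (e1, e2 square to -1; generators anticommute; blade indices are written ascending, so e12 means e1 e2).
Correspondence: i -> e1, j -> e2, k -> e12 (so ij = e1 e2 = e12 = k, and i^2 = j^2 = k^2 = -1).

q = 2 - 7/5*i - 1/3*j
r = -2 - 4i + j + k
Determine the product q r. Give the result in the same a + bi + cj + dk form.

In blades: q = 2 - 7/5*e1 - 1/3*e2, r = -2 - 4*e1 + e2 + e12.
Distribute q over r term by term (generator squares from the signature, products reordered to ascending indices): (2)*r = -4 - 8*e1 + 2*e2 + 2*e12; (-7/5*e1)*r = -28/5 + 14/5*e1 + 7/5*e2 - 7/5*e12; (-1/3*e2)*r = 1/3 - 1/3*e1 + 2/3*e2 - 4/3*e12.
Sum: -139/15 - 83/15*e1 + 61/15*e2 - 11/15*e12; translating back through the correspondence:
Answer: -139/15 - 83/15*i + 61/15*j - 11/15*k


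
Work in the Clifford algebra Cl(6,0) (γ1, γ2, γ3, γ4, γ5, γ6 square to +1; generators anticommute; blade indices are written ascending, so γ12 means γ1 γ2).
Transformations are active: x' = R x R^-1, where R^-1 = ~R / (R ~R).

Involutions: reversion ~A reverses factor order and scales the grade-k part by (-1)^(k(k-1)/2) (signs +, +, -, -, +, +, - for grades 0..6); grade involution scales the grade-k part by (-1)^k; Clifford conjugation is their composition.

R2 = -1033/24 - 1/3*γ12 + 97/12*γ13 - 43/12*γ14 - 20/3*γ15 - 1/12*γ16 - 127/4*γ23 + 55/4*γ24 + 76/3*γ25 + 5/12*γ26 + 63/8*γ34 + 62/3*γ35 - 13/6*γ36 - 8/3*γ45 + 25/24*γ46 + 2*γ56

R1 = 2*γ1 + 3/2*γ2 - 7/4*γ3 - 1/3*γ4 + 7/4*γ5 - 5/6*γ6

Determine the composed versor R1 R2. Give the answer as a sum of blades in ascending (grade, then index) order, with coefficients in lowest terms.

Distribute over the terms of R1 (each basis-blade product reordered to ascending indices, repeated generators contracted through their squares):
(2*γ1) R2 = -1033/12*γ1 - 2/3*γ2 + 97/6*γ3 - 43/6*γ4 - 40/3*γ5 - 1/6*γ6 - 127/2*γ123 + 55/2*γ124 + 152/3*γ125 + 5/6*γ126 + 63/4*γ134 + 124/3*γ135 - 13/3*γ136 - 16/3*γ145 + 25/12*γ146 + 4*γ156
(3/2*γ2) R2 = 1/2*γ1 - 1033/16*γ2 - 381/8*γ3 + 165/8*γ4 + 38*γ5 + 5/8*γ6 - 97/8*γ123 + 43/8*γ124 + 10*γ125 + 1/8*γ126 + 189/16*γ234 + 31*γ235 - 13/4*γ236 - 4*γ245 + 25/16*γ246 + 3*γ256
(-7/4*γ3) R2 = 679/48*γ1 - 889/16*γ2 + 7231/96*γ3 - 441/32*γ4 - 217/6*γ5 + 91/24*γ6 + 7/12*γ123 - 301/48*γ134 - 35/3*γ135 - 7/48*γ136 + 385/16*γ234 + 133/3*γ235 + 35/48*γ236 + 14/3*γ345 - 175/96*γ346 - 7/2*γ356
(-1/3*γ4) R2 = -43/36*γ1 + 55/12*γ2 + 21/8*γ3 + 1033/72*γ4 + 8/9*γ5 - 25/72*γ6 + 1/9*γ124 - 97/36*γ134 - 20/9*γ145 - 1/36*γ146 + 127/12*γ234 + 76/9*γ245 + 5/36*γ246 + 62/9*γ345 - 13/18*γ346 - 2/3*γ456
(7/4*γ5) R2 = 35/3*γ1 - 133/3*γ2 - 217/6*γ3 + 14/3*γ4 - 7231/96*γ5 + 7/2*γ6 - 7/12*γ125 + 679/48*γ135 - 301/48*γ145 + 7/48*γ156 - 889/16*γ235 + 385/16*γ245 - 35/48*γ256 + 441/32*γ345 + 91/24*γ356 - 175/96*γ456
(-5/6*γ6) R2 = -5/72*γ1 + 25/72*γ2 - 65/36*γ3 + 125/144*γ4 + 5/3*γ5 + 5165/144*γ6 + 5/18*γ126 - 485/72*γ136 + 215/72*γ146 + 50/9*γ156 + 635/24*γ236 - 275/24*γ246 - 190/9*γ256 - 105/16*γ346 - 155/9*γ356 + 20/9*γ456
Summing the partial products and collecting blades:
Answer: -8789/144*γ1 - 5767/36*γ2 + 2453/288*γ3 + 5633/288*γ4 - 24269/288*γ5 + 2077/48*γ6 - 1801/24*γ123 + 2375/72*γ124 + 721/12*γ125 + 89/72*γ126 + 977/144*γ134 + 701/16*γ135 - 1615/144*γ136 - 1991/144*γ145 + 121/24*γ146 + 1397/144*γ156 + 1115/24*γ234 + 949/48*γ235 + 383/16*γ236 + 4105/144*γ245 - 1405/144*γ246 - 2713/144*γ256 + 7297/288*γ345 - 2623/288*γ346 - 1219/72*γ356 - 77/288*γ456


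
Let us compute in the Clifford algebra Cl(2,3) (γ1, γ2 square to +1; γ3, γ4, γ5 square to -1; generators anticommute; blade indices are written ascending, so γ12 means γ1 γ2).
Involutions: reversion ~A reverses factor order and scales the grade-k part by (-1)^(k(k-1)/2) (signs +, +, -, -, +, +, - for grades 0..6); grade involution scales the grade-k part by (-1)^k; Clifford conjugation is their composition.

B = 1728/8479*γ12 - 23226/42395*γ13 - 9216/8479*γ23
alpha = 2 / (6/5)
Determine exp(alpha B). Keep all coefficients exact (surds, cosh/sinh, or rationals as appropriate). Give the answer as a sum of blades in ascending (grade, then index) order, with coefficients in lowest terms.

B^2 term by term: the squares give (1728/8479)^2*(γ12)^2 + (-23226/42395)^2*(γ13)^2 + (-9216/8479)^2*(γ23)^2 = 2985984/71893441*(-1) + 539447076/1797336025*(+1) + 84934656/71893441*(+1) = 36/25 (each basis 2-blade squares to minus the product of its generators' squares); cross terms between blades sharing an index anticommute and cancel. So B^2 = 36/25.
B^2 = 36/25 — since the square is positive, the closed form is hyperbolic: l = 6/5, alpha*l = 2, so exp(alpha B) = cosh(2) + (sinh(2)/(6/5))*B = cosh(2) + (5*sinh(2)/6)*B.
Answer: cosh(2) + 1440*sinh(2)/8479*γ12 - 3871*sinh(2)/8479*γ13 - 7680*sinh(2)/8479*γ23


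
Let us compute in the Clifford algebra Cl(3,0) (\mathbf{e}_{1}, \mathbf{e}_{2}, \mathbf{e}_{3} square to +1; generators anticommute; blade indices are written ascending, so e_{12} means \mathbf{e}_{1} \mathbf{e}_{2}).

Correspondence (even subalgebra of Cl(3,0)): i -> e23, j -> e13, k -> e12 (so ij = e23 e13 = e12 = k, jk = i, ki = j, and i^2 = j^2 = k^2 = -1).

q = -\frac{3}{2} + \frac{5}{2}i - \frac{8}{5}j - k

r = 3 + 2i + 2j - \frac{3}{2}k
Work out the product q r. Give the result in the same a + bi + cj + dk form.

In blades: q = -\frac{3}{2} - e_{12} - \frac{8}{5} e_{13} + \frac{5}{2} e_{23}, r = 3 - \frac{3}{2} e_{12} + 2 e_{13} + 2 e_{23}.
Distribute q over r term by term (generator squares from the signature, products reordered to ascending indices): (-\frac{3}{2})*r = -\frac{9}{2} + \frac{9}{4} e_{12} - 3 e_{13} - 3 e_{23}; (-e_{12})*r = -\frac{3}{2} - 3 e_{12} - 2 e_{13} + 2 e_{23}; (-\frac{8}{5} e_{13})*r = \frac{16}{5} + \frac{16}{5} e_{12} - \frac{24}{5} e_{13} + \frac{12}{5} e_{23}; (\frac{5}{2} e_{23})*r = -5 + 5 e_{12} + \frac{15}{4} e_{13} + \frac{15}{2} e_{23}.
Sum: -\frac{39}{5} + \frac{149}{20} e_{12} - \frac{121}{20} e_{13} + \frac{89}{10} e_{23}; translating back through the correspondence:
Answer: -\frac{39}{5} + \frac{89}{10}i - \frac{121}{20}j + \frac{149}{20}k


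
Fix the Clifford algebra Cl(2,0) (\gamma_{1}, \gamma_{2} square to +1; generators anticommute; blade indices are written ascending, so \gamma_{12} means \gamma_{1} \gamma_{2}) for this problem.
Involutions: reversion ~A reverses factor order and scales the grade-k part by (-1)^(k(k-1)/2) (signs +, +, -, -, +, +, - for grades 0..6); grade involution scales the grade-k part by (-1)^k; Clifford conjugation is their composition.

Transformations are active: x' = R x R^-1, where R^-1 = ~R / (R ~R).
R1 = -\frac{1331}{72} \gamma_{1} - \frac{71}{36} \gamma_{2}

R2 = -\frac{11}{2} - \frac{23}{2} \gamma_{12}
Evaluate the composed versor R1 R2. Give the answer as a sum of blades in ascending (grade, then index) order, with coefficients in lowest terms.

Distribute over the terms of R1 (each basis-blade product reordered to ascending indices, repeated generators contracted through their squares):
(-\frac{1331}{72} \gamma_{1}) R2 = \frac{14641}{144} \gamma_{1} + \frac{30613}{144} \gamma_{2}
(-\frac{71}{36} \gamma_{2}) R2 = -\frac{1633}{72} \gamma_{1} + \frac{781}{72} \gamma_{2}
Summing the partial products and collecting blades:
Answer: \frac{11375}{144} \gamma_{1} + \frac{3575}{16} \gamma_{2}


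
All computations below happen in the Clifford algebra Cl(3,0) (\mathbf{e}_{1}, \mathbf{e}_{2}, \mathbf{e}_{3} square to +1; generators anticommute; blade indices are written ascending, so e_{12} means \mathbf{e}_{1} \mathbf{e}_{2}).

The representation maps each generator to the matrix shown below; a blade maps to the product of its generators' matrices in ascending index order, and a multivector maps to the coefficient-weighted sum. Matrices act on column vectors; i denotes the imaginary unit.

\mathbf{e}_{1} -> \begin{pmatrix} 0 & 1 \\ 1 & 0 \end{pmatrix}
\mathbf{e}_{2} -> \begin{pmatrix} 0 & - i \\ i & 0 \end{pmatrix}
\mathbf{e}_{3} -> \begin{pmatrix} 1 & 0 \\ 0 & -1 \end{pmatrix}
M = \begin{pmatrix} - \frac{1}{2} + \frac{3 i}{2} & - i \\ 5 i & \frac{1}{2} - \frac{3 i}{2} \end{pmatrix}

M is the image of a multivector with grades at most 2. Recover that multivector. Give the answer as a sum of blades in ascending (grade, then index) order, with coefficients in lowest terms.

Method: 1, rho(e_{1}), rho(e_{2}), rho(e_{3}) form a trace-orthogonal basis of the 2x2 complex matrices (tr(X Y) = 2 if X = Y, else 0), so M = m0*1 + m1*rho(e_{1}) + m2*rho(e_{2}) + m3*rho(e_{3}) with m0 = tr(M)/2 = 0, m1 = tr(M rho(e_{1}))/2 = 2 i, m2 = tr(M rho(e_{2}))/2 = 3, m3 = tr(M rho(e_{3}))/2 = - \frac{1}{2} + \frac{3 i}{2}.
Multiplying table entries, the bivector images are rho(e_{12}) = i*rho(e_{3}), rho(e_{13}) = -i*rho(e_{2}), rho(e_{23}) = i*rho(e_{1}); with real blade coefficients the real parts of m0..m3 are the coefficients of 1, e_{1}, e_{2}, e_{3} and the imaginary parts give the bivectors (e_{23}: Im m1, e_{13}: -Im m2, e_{12}: Im m3).
Answer: 3 e_{2} - \frac{1}{2} e_{3} + \frac{3}{2} e_{12} + 2 e_{23}


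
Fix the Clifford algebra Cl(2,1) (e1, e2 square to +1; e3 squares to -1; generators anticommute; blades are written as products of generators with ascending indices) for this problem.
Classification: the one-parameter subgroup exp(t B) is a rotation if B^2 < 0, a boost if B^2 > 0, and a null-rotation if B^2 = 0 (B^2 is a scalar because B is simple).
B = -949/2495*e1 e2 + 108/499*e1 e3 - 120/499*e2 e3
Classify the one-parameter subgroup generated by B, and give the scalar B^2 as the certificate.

B^2 term by term: the squares give (-949/2495)^2*(e1 e2)^2 + (108/499)^2*(e1 e3)^2 + (-120/499)^2*(e2 e3)^2 = 900601/6225025*(-1) + 11664/249001*(+1) + 14400/249001*(+1) = -1/25 (each basis 2-blade squares to minus the product of its generators' squares); cross terms between blades sharing an index anticommute and cancel. So B^2 = -1/25.
Answer: rotation, certificate B^2 = -1/25. No conjugation can change B^2 = -1/25; the sign gives the class.


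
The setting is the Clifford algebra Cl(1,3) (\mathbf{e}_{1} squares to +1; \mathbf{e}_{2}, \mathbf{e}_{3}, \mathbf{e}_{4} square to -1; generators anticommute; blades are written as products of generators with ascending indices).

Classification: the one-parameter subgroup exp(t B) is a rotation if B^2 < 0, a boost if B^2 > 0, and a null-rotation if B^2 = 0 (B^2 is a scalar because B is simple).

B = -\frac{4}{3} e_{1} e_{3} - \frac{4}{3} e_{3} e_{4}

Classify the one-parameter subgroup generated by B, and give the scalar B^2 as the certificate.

B^2 term by term: the squares give (-\frac{4}{3})^2*(e_{1} e_{3})^2 + (-\frac{4}{3})^2*(e_{3} e_{4})^2 = \frac{16}{9}*(+1) + \frac{16}{9}*(-1) = 0 (each basis 2-blade squares to minus the product of its generators' squares); cross terms between blades sharing an index anticommute and cancel. So B^2 = 0.
Answer: null-rotation, certificate B^2 = 0. The class reads off the invariant scalar 0 directly.


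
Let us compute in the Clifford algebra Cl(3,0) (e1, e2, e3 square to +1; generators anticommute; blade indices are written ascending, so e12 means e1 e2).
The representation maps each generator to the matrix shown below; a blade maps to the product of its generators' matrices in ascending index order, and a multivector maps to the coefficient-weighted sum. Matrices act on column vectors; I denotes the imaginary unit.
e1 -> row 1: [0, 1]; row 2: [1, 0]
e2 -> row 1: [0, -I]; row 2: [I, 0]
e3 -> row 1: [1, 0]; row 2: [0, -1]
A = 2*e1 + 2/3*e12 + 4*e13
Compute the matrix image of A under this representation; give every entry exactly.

Bivector images (products of the table entries): rho(e12) = rho(e1)rho(e2) = row 1: [I, 0]; row 2: [0, -I]; rho(e13) = rho(e1)rho(e3) = row 1: [0, -1]; row 2: [1, 0].
M = (2)*rho(e1) + (2/3)*rho(e12) + (4)*rho(e13), summed entrywise:
Answer: row 1: [2*I/3, -2]; row 2: [6, -2*I/3]


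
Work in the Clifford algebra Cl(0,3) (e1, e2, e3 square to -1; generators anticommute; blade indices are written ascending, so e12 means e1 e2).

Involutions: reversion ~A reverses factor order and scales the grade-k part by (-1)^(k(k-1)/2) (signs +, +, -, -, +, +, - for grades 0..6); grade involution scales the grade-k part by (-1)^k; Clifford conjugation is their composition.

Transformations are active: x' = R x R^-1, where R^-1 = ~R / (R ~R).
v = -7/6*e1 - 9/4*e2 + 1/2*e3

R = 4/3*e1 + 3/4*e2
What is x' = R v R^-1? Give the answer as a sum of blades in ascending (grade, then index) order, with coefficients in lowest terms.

~R = 4/3*e1 + 3/4*e2, and R ~R = -337/144, so R^-1 = ~R / (-337/144).
R v = 467/144 - 17/8*e12 + 2/3*e13 + 3/8*e23
Answer: -5113/2022*e1 + 231/1348*e2 - 1/2*e3


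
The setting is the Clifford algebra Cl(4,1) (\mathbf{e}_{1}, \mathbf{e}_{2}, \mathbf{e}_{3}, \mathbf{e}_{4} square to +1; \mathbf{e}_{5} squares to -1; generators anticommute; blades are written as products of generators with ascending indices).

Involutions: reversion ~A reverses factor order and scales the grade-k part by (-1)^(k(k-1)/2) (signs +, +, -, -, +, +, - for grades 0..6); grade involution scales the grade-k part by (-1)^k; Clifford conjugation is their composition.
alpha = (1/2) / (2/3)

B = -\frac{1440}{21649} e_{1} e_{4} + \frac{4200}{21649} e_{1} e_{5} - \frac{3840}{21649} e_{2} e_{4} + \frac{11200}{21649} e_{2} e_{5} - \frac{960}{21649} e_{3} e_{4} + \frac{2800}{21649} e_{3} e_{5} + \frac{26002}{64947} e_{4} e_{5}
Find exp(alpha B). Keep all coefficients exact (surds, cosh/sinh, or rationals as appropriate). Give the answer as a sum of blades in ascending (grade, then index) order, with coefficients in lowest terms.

B^2 term by term: the squares give (-\frac{1440}{21649})^2*(e_{1} e_{4})^2 + (\frac{4200}{21649})^2*(e_{1} e_{5})^2 + (-\frac{3840}{21649})^2*(e_{2} e_{4})^2 + (\frac{11200}{21649})^2*(e_{2} e_{5})^2 + (-\frac{960}{21649})^2*(e_{3} e_{4})^2 + (\frac{2800}{21649})^2*(e_{3} e_{5})^2 + (\frac{26002}{64947})^2*(e_{4} e_{5})^2 = \frac{2073600}{468679201}*(-1) + \frac{17640000}{468679201}*(+1) + \frac{14745600}{468679201}*(-1) + \frac{125440000}{468679201}*(+1) + \frac{921600}{468679201}*(-1) + \frac{7840000}{468679201}*(+1) + \frac{676104004}{4218112809}*(+1) = \frac{4}{9} (each basis 2-blade squares to minus the product of its generators' squares); cross terms between blades sharing an index anticommute and cancel; the commuting (index-disjoint) pairs give grade-4 terms 2*c*c'*(blade product), which cancel blade by blade — e_{1} e_{2} e_{4} e_{5}: \frac{32256000}{468679201} - \frac{32256000}{468679201} = 0; e_{1} e_{3} e_{4} e_{5}: \frac{8064000}{468679201} - \frac{8064000}{468679201} = 0; e_{2} e_{3} e_{4} e_{5}: \frac{21504000}{468679201} - \frac{21504000}{468679201} = 0 — confirming B is simple. So B^2 = \frac{4}{9}.
B^2 = \frac{4}{9} — a positive square means the series sums to a boost: l = \frac{2}{3}, alpha*l = \frac{1}{2}, so exp(alpha B) = cosh(\frac{1}{2}) + (sinh(\frac{1}{2})/(\frac{2}{3}))*B = \cosh{\left(\frac{1}{2} \right)} + (\frac{3 \sinh{\left(\frac{1}{2} \right)}}{2})*B.
Answer: \cosh{\left(\frac{1}{2} \right)} - \frac{2160 \sinh{\left(\frac{1}{2} \right)}}{21649} e_{1} e_{4} + \frac{6300 \sinh{\left(\frac{1}{2} \right)}}{21649} e_{1} e_{5} - \frac{5760 \sinh{\left(\frac{1}{2} \right)}}{21649} e_{2} e_{4} + \frac{16800 \sinh{\left(\frac{1}{2} \right)}}{21649} e_{2} e_{5} - \frac{1440 \sinh{\left(\frac{1}{2} \right)}}{21649} e_{3} e_{4} + \frac{4200 \sinh{\left(\frac{1}{2} \right)}}{21649} e_{3} e_{5} + \frac{13001 \sinh{\left(\frac{1}{2} \right)}}{21649} e_{4} e_{5}


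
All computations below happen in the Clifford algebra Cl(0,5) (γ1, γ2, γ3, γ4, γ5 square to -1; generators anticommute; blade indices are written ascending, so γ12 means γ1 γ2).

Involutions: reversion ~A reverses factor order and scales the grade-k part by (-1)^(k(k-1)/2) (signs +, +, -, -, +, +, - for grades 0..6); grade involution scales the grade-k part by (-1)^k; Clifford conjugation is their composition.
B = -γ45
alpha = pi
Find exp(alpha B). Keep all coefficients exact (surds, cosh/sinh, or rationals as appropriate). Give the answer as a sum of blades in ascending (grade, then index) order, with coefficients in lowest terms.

B^2 = (-1)^2*(γ45)^2 = 1*(-1) = -1 (a basis 2-blade squares to minus the product of its generators' squares).
B^2 = -1 — the series telescopes trigonometrically here: l = 1, alpha*l = pi, so exp(alpha B) = cos(pi) + (sin(pi)/1)*B = -1 + (0)*B.
Answer: -1


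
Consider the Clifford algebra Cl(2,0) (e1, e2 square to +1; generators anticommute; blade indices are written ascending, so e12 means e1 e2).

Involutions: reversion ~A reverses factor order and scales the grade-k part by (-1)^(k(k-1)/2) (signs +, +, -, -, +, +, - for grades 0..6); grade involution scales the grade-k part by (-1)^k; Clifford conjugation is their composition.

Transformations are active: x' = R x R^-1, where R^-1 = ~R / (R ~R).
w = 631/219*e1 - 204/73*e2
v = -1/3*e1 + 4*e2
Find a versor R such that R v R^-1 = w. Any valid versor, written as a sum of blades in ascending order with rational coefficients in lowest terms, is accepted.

Here q(v) = q(w) = 145/9; the classical choice R = v + w = 186/73*e1 + 88/73*e2 then realises v -> w under the sandwich.
Answer: 186/73*e1 + 88/73*e2


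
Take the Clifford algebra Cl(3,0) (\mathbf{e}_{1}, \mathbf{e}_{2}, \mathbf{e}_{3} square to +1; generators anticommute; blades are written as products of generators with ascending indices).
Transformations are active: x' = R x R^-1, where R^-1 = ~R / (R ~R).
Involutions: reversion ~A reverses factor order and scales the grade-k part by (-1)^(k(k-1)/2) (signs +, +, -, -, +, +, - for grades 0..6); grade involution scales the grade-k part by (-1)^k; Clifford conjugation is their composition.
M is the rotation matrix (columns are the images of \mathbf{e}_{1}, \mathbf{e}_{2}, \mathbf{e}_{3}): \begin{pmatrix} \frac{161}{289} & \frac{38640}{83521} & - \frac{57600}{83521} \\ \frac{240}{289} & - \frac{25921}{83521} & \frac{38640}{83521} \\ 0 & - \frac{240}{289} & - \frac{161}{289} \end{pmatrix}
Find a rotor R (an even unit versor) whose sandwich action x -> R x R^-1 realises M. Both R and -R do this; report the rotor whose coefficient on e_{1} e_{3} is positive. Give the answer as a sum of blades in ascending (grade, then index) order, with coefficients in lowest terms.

Method: write R = a + b12*e_{1} e_{2} + b13*e_{1} e_{3} + b23*e_{2} e_{3} with a^2 + b12^2 + b13^2 + b23^2 = 1 (so R^-1 = ~R). Expanding the columns R e_j ~R gives tr M = 4a^2 - 1 and, from the antisymmetric part, M21 - M12 = -4a*b12, M13 - M31 = 4a*b13, M32 - M23 = -4a*b23.
Here tr M = -\frac{25921}{83521}, so a^2 = (1 + tr M)/4 = \frac{14400}{83521} and a = ±\frac{120}{289}. Taking a = \frac{120}{289}: M21 - M12 = \frac{30720}{83521}, M13 - M31 = -\frac{57600}{83521}, M32 - M23 = -\frac{108000}{83521}, giving b12 = -\frac{64}{289}, b13 = -\frac{120}{289}, b23 = \frac{225}{289}, i.e. R = \frac{120}{289} - \frac{64}{289} e_{1} e_{2} - \frac{120}{289} e_{1} e_{3} + \frac{225}{289} e_{2} e_{3}.
Its e_{1} e_{3} coefficient is negative, so report the other preimage -R.
Answer: -\frac{120}{289} + \frac{64}{289} e_{1} e_{2} + \frac{120}{289} e_{1} e_{3} - \frac{225}{289} e_{2} e_{3}. Uniqueness: Spin(3) -> SO(3) maps R and -R to the same rotation of trace -\frac{25921}{83521}; fixing the sign of the e_{1} e_{3} coefficient removes the ambiguity.


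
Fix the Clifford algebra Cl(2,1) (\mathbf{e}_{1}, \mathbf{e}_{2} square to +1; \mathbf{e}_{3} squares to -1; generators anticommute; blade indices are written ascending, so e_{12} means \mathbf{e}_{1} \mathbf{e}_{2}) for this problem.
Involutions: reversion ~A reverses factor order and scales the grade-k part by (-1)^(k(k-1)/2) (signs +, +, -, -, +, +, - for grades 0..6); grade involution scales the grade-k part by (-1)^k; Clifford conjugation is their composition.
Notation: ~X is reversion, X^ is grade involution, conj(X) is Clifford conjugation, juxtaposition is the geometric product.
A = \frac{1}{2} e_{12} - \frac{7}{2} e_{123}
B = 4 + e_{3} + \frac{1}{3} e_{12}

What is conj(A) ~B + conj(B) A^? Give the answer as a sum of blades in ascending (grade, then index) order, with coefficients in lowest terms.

first term: -\frac{1}{6} - \frac{7}{6} e_{3} + \frac{3}{2} e_{12} - \frac{29}{2} e_{123}
second term: \frac{1}{6} + \frac{7}{6} e_{3} + \frac{11}{2} e_{12} + \frac{27}{2} e_{123}
Answer: 7 e_{12} - e_{123}


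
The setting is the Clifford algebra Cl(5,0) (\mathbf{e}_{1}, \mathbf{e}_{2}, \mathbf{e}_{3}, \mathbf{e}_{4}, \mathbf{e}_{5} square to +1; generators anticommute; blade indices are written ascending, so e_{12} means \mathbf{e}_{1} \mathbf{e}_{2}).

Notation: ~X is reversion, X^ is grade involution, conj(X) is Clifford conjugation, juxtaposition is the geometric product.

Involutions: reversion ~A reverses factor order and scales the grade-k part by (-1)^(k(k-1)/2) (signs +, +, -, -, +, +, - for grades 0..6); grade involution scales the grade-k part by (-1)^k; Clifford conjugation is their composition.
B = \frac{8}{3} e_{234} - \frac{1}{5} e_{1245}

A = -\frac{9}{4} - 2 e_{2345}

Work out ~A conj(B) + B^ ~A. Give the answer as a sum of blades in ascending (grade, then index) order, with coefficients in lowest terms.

first term: -\frac{16}{3} e_{5} + \frac{2}{5} e_{13} - 6 e_{234} + \frac{9}{20} e_{1245}
second term: -\frac{16}{3} e_{5} - \frac{2}{5} e_{13} + 6 e_{234} + \frac{9}{20} e_{1245}
Answer: -\frac{32}{3} e_{5} + \frac{9}{10} e_{1245}


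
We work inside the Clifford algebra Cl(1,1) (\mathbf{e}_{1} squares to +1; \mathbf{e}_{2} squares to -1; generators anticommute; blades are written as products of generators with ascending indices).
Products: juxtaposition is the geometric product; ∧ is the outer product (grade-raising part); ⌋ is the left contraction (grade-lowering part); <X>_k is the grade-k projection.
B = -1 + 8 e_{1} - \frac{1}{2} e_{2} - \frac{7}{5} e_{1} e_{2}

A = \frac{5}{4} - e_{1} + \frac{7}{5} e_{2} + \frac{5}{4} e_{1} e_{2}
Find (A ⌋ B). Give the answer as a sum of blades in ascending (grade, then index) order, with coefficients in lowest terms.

step 1: -\frac{103}{10} + \frac{201}{25} e_{1} + \frac{31}{40} e_{2} - \frac{7}{4} e_{1} e_{2}
Answer: -\frac{103}{10} + \frac{201}{25} e_{1} + \frac{31}{40} e_{2} - \frac{7}{4} e_{1} e_{2}


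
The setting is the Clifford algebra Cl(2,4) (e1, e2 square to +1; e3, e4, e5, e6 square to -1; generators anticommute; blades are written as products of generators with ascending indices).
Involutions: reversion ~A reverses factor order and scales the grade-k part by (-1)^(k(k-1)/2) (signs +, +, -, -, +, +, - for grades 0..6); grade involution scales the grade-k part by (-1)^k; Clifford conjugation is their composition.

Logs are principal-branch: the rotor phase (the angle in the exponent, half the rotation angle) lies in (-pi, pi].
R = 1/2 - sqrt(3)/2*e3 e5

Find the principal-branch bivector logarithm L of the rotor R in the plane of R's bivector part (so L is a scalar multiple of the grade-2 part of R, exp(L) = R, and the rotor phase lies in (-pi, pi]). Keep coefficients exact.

The scalar part of R is 1/2, which pins the rotor phase on the principal branch; dividing the bivector part by the sine of that phase recovers the unit plane, and L is the phase times that plane.
Concretely: cos(phase) = 1/2 gives phase = ±pi/3, and since phase/sin(phase) is even the sign is immaterial: L = (phase/sin(phase)) * <R>_2 = (2*sqrt(3)*pi/9) * <R>_2.
Answer: -pi/3*e3 e5
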